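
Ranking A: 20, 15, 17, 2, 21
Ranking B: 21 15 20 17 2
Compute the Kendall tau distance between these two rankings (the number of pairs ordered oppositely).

5

Assign each item its position (1..5) in the first ordering, then rewrite the second ordering as that position sequence:
positions: 20→1, 15→2, 17→3, 2→4, 21→5
second ordering as positions: [5, 2, 1, 3, 4]
Discordant pairs = inversions in this position sequence.
5: 2, 1, 3, 4 → 4
2: 1 → 1
1: 0
3: 0
4: 0
Total: 4 + 1 + 0 + 0 + 0 = 5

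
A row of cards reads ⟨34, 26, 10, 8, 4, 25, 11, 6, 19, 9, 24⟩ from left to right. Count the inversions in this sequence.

Inversions: 33

For each element, count later entries that are smaller:
34 → 26, 10, 8, 4, 25, 11, 6, 19, 9, 24 → 10
26 → 10, 8, 4, 25, 11, 6, 19, 9, 24 → 9
10 → 8, 4, 6, 9 → 4
8 → 4, 6 → 2
4 → none → 0
25 → 11, 6, 19, 9, 24 → 5
11 → 6, 9 → 2
6 → none → 0
19 → 9 → 1
9 → none → 0
24 → none → 0
Sum: 10 + 9 + 4 + 2 + 0 + 5 + 2 + 0 + 1 + 0 + 0 = 33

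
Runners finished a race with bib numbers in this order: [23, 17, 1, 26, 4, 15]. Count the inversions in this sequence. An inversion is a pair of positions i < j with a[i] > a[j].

For each element, count later entries that are smaller:
23 → 17, 1, 4, 15 → 4
17 → 1, 4, 15 → 3
1 → none → 0
26 → 4, 15 → 2
4 → none → 0
15 → none → 0
Sum: 4 + 3 + 0 + 2 + 0 + 0 = 9

Inversions: 9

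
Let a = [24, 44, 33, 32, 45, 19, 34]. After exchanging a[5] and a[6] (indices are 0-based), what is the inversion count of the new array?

There are 11 inversions.

Positions 5 and 6 hold 19 and 34; after swapping, the array is [24, 44, 33, 32, 45, 34, 19].
Sweep left to right; for each value list the smaller values that follow it:
24: 1
44: 4
33: 2
32: 1
45: 2
34: 1
19: 0
Sum: 1 + 4 + 2 + 1 + 2 + 1 + 0 = 11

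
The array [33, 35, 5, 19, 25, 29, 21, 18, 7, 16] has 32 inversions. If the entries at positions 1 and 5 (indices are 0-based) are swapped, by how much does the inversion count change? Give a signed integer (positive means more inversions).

Positions 1 and 5 hold 35 and 29; after swapping, the array is [33, 29, 5, 19, 25, 35, 21, 18, 7, 16].
Element-by-element contributions:
33: 8
29: 7
5: 0
19: 3
25: 4
35: 4
21: 3
18: 2
7: 0
16: 0
Sum: 8 + 7 + 0 + 3 + 4 + 4 + 3 + 2 + 0 + 0 = 31
Change: 31 − 32 = -1

-1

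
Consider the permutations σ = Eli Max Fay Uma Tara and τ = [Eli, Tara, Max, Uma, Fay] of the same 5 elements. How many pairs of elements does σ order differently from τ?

There are 4 discordant pairs.

Assign each item its position (1..5) in the first ordering, then rewrite the second ordering as that position sequence:
positions: Eli→1, Max→2, Fay→3, Uma→4, Tara→5
second ordering as positions: [1, 5, 2, 4, 3]
Discordant pairs = inversions in this position sequence.
1: 0
5: 2, 4, 3 → 3
2: 0
4: 3 → 1
3: 0
Total: 0 + 3 + 0 + 1 + 0 = 4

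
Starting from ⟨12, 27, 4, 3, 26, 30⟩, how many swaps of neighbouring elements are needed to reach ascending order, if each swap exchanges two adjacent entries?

6 adjacent swaps

Each adjacent swap fixes exactly one inversion, so the minimum swap count equals the number of inversions.
Count inversions — for each element, later elements that are smaller:
12: 4, 3 → 2
27: 4, 3, 26 → 3
4: 3 → 1
3: none → 0
26: none → 0
30: none → 0
Total inversions: 2 + 3 + 1 + 0 + 0 + 0 = 6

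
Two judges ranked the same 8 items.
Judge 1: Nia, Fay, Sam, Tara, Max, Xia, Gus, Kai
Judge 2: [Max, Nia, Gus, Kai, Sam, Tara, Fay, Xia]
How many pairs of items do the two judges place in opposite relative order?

Assign each item its position (1..8) in the first ordering, then rewrite the second ordering as that position sequence:
positions: Nia→1, Fay→2, Sam→3, Tara→4, Max→5, Xia→6, Gus→7, Kai→8
second ordering as positions: [5, 1, 7, 8, 3, 4, 2, 6]
Discordant pairs = inversions in this position sequence.
5: 1, 3, 4, 2 → 4
1: 0
7: 3, 4, 2, 6 → 4
8: 3, 4, 2, 6 → 4
3: 2 → 1
4: 2 → 1
2: 0
6: 0
Total: 4 + 0 + 4 + 4 + 1 + 1 + 0 + 0 = 14

There are 14 discordant pairs.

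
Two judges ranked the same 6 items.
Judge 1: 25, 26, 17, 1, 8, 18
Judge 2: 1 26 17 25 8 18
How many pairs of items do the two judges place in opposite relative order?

5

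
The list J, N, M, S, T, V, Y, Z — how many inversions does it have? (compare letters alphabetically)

Element-by-element contributions:
J → none → 0
N → M → 1
M → none → 0
S → none → 0
T → none → 0
V → none → 0
Y → none → 0
Z → none → 0
Sum: 0 + 1 + 0 + 0 + 0 + 0 + 0 + 0 = 1

Inversions: 1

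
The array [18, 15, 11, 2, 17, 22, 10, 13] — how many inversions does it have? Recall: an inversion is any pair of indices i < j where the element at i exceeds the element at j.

16 inversions

Sweep left to right; for each value list the smaller values that follow it:
18: 6
15: 4
11: 2
2: 0
17: 2
22: 2
10: 0
13: 0
Sum: 6 + 4 + 2 + 0 + 2 + 2 + 0 + 0 = 16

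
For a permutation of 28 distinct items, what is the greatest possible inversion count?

There are 378 inversions.

The maximum occurs when the array is in strictly decreasing order: every one of the C(28, 2) pairs is inverted.
C(28, 2) = 28·27/2 = 378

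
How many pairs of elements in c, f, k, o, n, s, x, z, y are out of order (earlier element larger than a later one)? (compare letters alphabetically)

Element-by-element contributions:
c: 0
f: 0
k: 0
o: 1
n: 0
s: 0
x: 0
z: 1
y: 0
Sum: 0 + 0 + 0 + 1 + 0 + 0 + 0 + 1 + 0 = 2

2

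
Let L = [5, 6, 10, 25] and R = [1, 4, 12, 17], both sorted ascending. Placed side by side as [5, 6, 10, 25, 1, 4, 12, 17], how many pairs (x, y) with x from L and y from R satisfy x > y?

10 split inversions

Count, for every r in R, how many entries of L exceed r:
r = 1: 5, 6, 10, 25 → 4
r = 4: 5, 6, 10, 25 → 4
r = 12: 25 → 1
r = 17: 25 → 1
Cross-inversions: 4 + 4 + 1 + 1 = 10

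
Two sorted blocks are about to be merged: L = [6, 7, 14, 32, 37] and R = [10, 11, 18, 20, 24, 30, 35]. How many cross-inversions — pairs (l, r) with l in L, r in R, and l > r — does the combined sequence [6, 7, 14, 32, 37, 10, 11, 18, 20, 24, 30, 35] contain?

15

Take each right-half value and tally the left-half values above it:
r = 10: 14, 32, 37 → 3
r = 11: 14, 32, 37 → 3
r = 18: 32, 37 → 2
r = 20: 32, 37 → 2
r = 24: 32, 37 → 2
r = 30: 32, 37 → 2
r = 35: 37 → 1
Cross-inversions: 3 + 3 + 2 + 2 + 2 + 2 + 1 = 15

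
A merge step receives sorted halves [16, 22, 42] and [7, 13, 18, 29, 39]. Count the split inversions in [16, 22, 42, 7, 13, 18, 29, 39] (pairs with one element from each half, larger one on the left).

For each element r of the right run, count left-run elements greater than r:
r = 7: 16, 22, 42 → 3
r = 13: 16, 22, 42 → 3
r = 18: 22, 42 → 2
r = 29: 42 → 1
r = 39: 42 → 1
Cross-inversions: 3 + 3 + 2 + 1 + 1 = 10

10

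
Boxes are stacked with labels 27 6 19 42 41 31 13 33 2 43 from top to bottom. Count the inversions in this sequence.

20

For each element, count later entries that are smaller:
27 → 6, 19, 13, 2 → 4
6 → 2 → 1
19 → 13, 2 → 2
42 → 41, 31, 13, 33, 2 → 5
41 → 31, 13, 33, 2 → 4
31 → 13, 2 → 2
13 → 2 → 1
33 → 2 → 1
2 → none → 0
43 → none → 0
Sum: 4 + 1 + 2 + 5 + 4 + 2 + 1 + 1 + 0 + 0 = 20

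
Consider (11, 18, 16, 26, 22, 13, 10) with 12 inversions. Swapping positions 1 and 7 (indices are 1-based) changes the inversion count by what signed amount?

-1

Positions 1 and 7 hold 11 and 10; after swapping, the array is [10, 18, 16, 26, 22, 13, 11].
Element-by-element contributions:
10 → none → 0
18 → 16, 13, 11 → 3
16 → 13, 11 → 2
26 → 22, 13, 11 → 3
22 → 13, 11 → 2
13 → 11 → 1
11 → none → 0
Sum: 0 + 3 + 2 + 3 + 2 + 1 + 0 = 11
Change: 11 − 12 = -1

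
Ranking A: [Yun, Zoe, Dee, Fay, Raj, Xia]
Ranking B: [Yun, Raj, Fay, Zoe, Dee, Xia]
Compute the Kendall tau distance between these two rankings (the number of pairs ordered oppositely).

Discordant pairs: 5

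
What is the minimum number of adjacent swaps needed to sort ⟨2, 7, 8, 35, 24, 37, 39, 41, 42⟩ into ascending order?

1

Minimum adjacent swaps = number of inversions (each swap of adjacent out-of-order elements removes one inversion and no swap can remove more).
Count inversions — for each element, later elements that are smaller:
2: none → 0
7: none → 0
8: none → 0
35: 24 → 1
24: none → 0
37: none → 0
39: none → 0
41: none → 0
42: none → 0
Total inversions: 0 + 0 + 0 + 1 + 0 + 0 + 0 + 0 + 0 = 1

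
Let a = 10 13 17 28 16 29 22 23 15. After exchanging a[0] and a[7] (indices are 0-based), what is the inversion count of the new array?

21 inversions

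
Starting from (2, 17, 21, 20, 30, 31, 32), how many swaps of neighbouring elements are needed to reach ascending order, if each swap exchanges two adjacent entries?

1

The minimum number of adjacent swaps to sort an array equals its inversion count, since every such swap removes exactly one inversion.
Count inversions — for each element, later elements that are smaller:
2: none → 0
17: none → 0
21: 20 → 1
20: none → 0
30: none → 0
31: none → 0
32: none → 0
Total inversions: 0 + 0 + 1 + 0 + 0 + 0 + 0 = 1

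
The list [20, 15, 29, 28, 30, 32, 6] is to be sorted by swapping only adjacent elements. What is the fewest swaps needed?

The minimum number of adjacent swaps to sort an array equals its inversion count, since every such swap removes exactly one inversion.
Count inversions — for each element, later elements that are smaller:
20: 15, 6 → 2
15: 6 → 1
29: 28, 6 → 2
28: 6 → 1
30: 6 → 1
32: 6 → 1
6: none → 0
Total inversions: 2 + 1 + 2 + 1 + 1 + 1 + 0 = 8

8 swaps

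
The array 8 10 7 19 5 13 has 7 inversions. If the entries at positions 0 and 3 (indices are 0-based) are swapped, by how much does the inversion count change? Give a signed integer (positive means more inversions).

Positions 0 and 3 hold 8 and 19; after swapping, the array is [19, 10, 7, 8, 5, 13].
Sweep left to right; for each value list the smaller values that follow it:
19: 5
10: 3
7: 1
8: 1
5: 0
13: 0
Sum: 5 + 3 + 1 + 1 + 0 + 0 = 10
Change: 10 − 7 = +3

+3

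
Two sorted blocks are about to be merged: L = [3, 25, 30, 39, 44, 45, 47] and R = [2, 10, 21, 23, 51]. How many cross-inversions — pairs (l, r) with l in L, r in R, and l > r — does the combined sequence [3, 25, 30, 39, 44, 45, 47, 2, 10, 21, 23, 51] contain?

Take each right-half value and tally the left-half values above it:
r = 2: 3, 25, 30, 39, 44, 45, 47 → 7
r = 10: 25, 30, 39, 44, 45, 47 → 6
r = 21: 25, 30, 39, 44, 45, 47 → 6
r = 23: 25, 30, 39, 44, 45, 47 → 6
r = 51: none → 0
Cross-inversions: 7 + 6 + 6 + 6 + 0 = 25

25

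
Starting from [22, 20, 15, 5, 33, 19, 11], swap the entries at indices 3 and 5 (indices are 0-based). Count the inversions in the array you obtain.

Inversions: 15

Positions 3 and 5 hold 5 and 19; after swapping, the array is [22, 20, 15, 19, 33, 5, 11].
For each element, count later entries that are smaller:
22: 5
20: 4
15: 2
19: 2
33: 2
5: 0
11: 0
Sum: 5 + 4 + 2 + 2 + 2 + 0 + 0 = 15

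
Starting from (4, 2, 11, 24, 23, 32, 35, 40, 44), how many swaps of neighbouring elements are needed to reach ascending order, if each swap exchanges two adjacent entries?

2

The minimum number of adjacent swaps to sort an array equals its inversion count, since every such swap removes exactly one inversion.
Count inversions — for each element, later elements that are smaller:
4: 2 → 1
2: none → 0
11: none → 0
24: 23 → 1
23: none → 0
32: none → 0
35: none → 0
40: none → 0
44: none → 0
Total inversions: 1 + 0 + 0 + 1 + 0 + 0 + 0 + 0 + 0 = 2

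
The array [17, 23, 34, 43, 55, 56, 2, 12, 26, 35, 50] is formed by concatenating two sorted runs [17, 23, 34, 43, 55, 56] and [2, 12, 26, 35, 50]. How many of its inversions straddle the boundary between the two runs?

There are 21 cross-inversions.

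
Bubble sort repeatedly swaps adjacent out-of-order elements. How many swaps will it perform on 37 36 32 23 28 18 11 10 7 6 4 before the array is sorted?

54

Each adjacent swap fixes exactly one inversion, so the minimum swap count equals the number of inversions.
Count inversions — for each element, later elements that are smaller:
37: 36, 32, 23, 28, 18, 11, 10, 7, 6, 4 → 10
36: 32, 23, 28, 18, 11, 10, 7, 6, 4 → 9
32: 23, 28, 18, 11, 10, 7, 6, 4 → 8
23: 18, 11, 10, 7, 6, 4 → 6
28: 18, 11, 10, 7, 6, 4 → 6
18: 11, 10, 7, 6, 4 → 5
11: 10, 7, 6, 4 → 4
10: 7, 6, 4 → 3
7: 6, 4 → 2
6: 4 → 1
4: none → 0
Total inversions: 10 + 9 + 8 + 6 + 6 + 5 + 4 + 3 + 2 + 1 + 0 = 54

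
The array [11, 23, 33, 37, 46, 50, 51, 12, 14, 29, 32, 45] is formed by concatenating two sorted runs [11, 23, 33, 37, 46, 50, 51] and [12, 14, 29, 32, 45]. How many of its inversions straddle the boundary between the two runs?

For each element r of the right run, count left-run elements greater than r:
r = 12: 23, 33, 37, 46, 50, 51 → 6
r = 14: 23, 33, 37, 46, 50, 51 → 6
r = 29: 33, 37, 46, 50, 51 → 5
r = 32: 33, 37, 46, 50, 51 → 5
r = 45: 46, 50, 51 → 3
Cross-inversions: 6 + 6 + 5 + 5 + 3 = 25

25 split inversions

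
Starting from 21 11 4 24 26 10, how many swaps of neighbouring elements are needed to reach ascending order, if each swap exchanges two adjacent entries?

The minimum number of adjacent swaps to sort an array equals its inversion count, since every such swap removes exactly one inversion.
Count inversions — for each element, later elements that are smaller:
21: 11, 4, 10 → 3
11: 4, 10 → 2
4: none → 0
24: 10 → 1
26: 10 → 1
10: none → 0
Total inversions: 3 + 2 + 0 + 1 + 1 + 0 = 7

7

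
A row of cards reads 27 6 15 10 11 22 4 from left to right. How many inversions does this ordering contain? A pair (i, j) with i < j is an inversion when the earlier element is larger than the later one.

13 out-of-order pairs

Sweep left to right; for each value list the smaller values that follow it:
27 → 6, 15, 10, 11, 22, 4 → 6
6 → 4 → 1
15 → 10, 11, 4 → 3
10 → 4 → 1
11 → 4 → 1
22 → 4 → 1
4 → none → 0
Sum: 6 + 1 + 3 + 1 + 1 + 1 + 0 = 13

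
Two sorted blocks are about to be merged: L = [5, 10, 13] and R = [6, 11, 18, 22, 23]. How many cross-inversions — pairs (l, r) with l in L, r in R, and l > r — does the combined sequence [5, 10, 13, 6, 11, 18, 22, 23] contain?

Cross-inversions: 3

For each element r of the right run, count left-run elements greater than r:
r = 6: 10, 13 → 2
r = 11: 13 → 1
r = 18: none → 0
r = 22: none → 0
r = 23: none → 0
Cross-inversions: 2 + 1 + 0 + 0 + 0 = 3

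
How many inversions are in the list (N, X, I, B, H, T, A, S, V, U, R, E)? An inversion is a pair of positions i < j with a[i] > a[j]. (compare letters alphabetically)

Sweep left to right; for each value list the smaller values that follow it:
N: 5
X: 10
I: 4
B: 1
H: 2
T: 4
A: 0
S: 2
V: 3
U: 2
R: 1
E: 0
Sum: 5 + 10 + 4 + 1 + 2 + 4 + 0 + 2 + 3 + 2 + 1 + 0 = 34

34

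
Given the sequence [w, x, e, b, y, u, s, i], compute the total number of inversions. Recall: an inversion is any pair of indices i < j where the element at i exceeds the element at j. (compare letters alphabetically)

Count, for each position, how many later elements it exceeds:
w: 5
x: 5
e: 1
b: 0
y: 3
u: 2
s: 1
i: 0
Sum: 5 + 5 + 1 + 0 + 3 + 2 + 1 + 0 = 17

17 inversions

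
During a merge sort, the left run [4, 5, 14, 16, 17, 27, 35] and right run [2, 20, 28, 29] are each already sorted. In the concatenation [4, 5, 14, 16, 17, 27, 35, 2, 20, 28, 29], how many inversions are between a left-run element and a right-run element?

11 cross-inversions

Count, for every r in R, how many entries of L exceed r:
r = 2: 4, 5, 14, 16, 17, 27, 35 → 7
r = 20: 27, 35 → 2
r = 28: 35 → 1
r = 29: 35 → 1
Cross-inversions: 7 + 2 + 1 + 1 = 11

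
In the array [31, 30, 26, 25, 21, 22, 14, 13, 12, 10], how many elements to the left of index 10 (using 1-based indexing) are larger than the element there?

9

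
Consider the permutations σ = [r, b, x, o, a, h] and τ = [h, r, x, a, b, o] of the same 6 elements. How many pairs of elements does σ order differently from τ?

Assign each item its position (1..6) in the first ordering, then rewrite the second ordering as that position sequence:
positions: r→1, b→2, x→3, o→4, a→5, h→6
second ordering as positions: [6, 1, 3, 5, 2, 4]
Discordant pairs = inversions in this position sequence.
6: 1, 3, 5, 2, 4 → 5
1: 0
3: 2 → 1
5: 2, 4 → 2
2: 0
4: 0
Total: 5 + 0 + 1 + 2 + 0 + 0 = 8

Discordant pairs: 8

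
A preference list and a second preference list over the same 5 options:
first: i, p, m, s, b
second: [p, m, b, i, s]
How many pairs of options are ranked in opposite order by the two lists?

4 pairs

Assign each item its position (1..5) in the first ordering, then rewrite the second ordering as that position sequence:
positions: i→1, p→2, m→3, s→4, b→5
second ordering as positions: [2, 3, 5, 1, 4]
Discordant pairs = inversions in this position sequence.
2: 1 → 1
3: 1 → 1
5: 1, 4 → 2
1: 0
4: 0
Total: 1 + 1 + 2 + 0 + 0 = 4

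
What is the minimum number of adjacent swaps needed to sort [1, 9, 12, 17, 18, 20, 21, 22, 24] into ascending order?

0

Each adjacent swap fixes exactly one inversion, so the minimum swap count equals the number of inversions.
Count inversions — for each element, later elements that are smaller:
1: none → 0
9: none → 0
12: none → 0
17: none → 0
18: none → 0
20: none → 0
21: none → 0
22: none → 0
24: none → 0
Total inversions: 0 + 0 + 0 + 0 + 0 + 0 + 0 + 0 + 0 = 0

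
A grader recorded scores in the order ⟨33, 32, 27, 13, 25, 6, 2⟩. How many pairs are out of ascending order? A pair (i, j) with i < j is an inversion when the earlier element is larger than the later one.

Sweep left to right; for each value list the smaller values that follow it:
33 → 32, 27, 13, 25, 6, 2 → 6
32 → 27, 13, 25, 6, 2 → 5
27 → 13, 25, 6, 2 → 4
13 → 6, 2 → 2
25 → 6, 2 → 2
6 → 2 → 1
2 → none → 0
Sum: 6 + 5 + 4 + 2 + 2 + 1 + 0 = 20

There are 20 inversions.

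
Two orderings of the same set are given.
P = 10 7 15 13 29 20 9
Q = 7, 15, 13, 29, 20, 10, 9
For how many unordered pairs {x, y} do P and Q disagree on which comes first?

Assign each item its position (1..7) in the first ordering, then rewrite the second ordering as that position sequence:
positions: 10→1, 7→2, 15→3, 13→4, 29→5, 20→6, 9→7
second ordering as positions: [2, 3, 4, 5, 6, 1, 7]
Discordant pairs = inversions in this position sequence.
2: 1 → 1
3: 1 → 1
4: 1 → 1
5: 1 → 1
6: 1 → 1
1: 0
7: 0
Total: 1 + 1 + 1 + 1 + 1 + 0 + 0 = 5

5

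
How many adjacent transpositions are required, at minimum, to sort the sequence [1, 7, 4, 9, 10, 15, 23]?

1 swap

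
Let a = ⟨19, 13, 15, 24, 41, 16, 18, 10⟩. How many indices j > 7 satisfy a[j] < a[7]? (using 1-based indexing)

The element at index 7 is 18.
Elements after it: 10
Those smaller than 18: 10

1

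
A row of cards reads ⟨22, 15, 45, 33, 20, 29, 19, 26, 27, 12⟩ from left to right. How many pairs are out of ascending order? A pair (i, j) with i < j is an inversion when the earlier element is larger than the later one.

27 inversions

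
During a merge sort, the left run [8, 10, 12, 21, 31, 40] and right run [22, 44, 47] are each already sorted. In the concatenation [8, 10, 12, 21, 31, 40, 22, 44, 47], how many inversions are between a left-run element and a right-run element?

Count, for every r in R, how many entries of L exceed r:
r = 22: 31, 40 → 2
r = 44: none → 0
r = 47: none → 0
Cross-inversions: 2 + 0 + 0 = 2

2 split inversions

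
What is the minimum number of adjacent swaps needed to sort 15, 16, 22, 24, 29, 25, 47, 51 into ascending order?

1 adjacent swap

The minimum number of adjacent swaps to sort an array equals its inversion count, since every such swap removes exactly one inversion.
Count inversions — for each element, later elements that are smaller:
15: none → 0
16: none → 0
22: none → 0
24: none → 0
29: 25 → 1
25: none → 0
47: none → 0
51: none → 0
Total inversions: 0 + 0 + 0 + 0 + 1 + 0 + 0 + 0 = 1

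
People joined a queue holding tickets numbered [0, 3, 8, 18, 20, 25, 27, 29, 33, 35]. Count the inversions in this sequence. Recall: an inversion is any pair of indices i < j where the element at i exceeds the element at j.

Inversions: 0

Count, for each position, how many later elements it exceeds:
0 → none → 0
3 → none → 0
8 → none → 0
18 → none → 0
20 → none → 0
25 → none → 0
27 → none → 0
29 → none → 0
33 → none → 0
35 → none → 0
Sum: 0 + 0 + 0 + 0 + 0 + 0 + 0 + 0 + 0 + 0 = 0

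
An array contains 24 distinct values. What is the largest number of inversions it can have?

276 inversions

A reversed (strictly descending) arrangement makes every pair an inversion, giving C(24, 2) inversions.
C(24, 2) = 24·23/2 = 276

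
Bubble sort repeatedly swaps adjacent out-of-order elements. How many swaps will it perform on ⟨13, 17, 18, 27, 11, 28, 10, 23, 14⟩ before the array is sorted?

The minimum number of adjacent swaps to sort an array equals its inversion count, since every such swap removes exactly one inversion.
Count inversions — for each element, later elements that are smaller:
13: 11, 10 → 2
17: 11, 10, 14 → 3
18: 11, 10, 14 → 3
27: 11, 10, 23, 14 → 4
11: 10 → 1
28: 10, 23, 14 → 3
10: none → 0
23: 14 → 1
14: none → 0
Total inversions: 2 + 3 + 3 + 4 + 1 + 3 + 0 + 1 + 0 = 17

17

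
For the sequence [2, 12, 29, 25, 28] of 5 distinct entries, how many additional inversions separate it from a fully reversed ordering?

8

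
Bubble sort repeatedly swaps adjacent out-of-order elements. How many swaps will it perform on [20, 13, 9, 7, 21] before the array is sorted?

The minimum number of adjacent swaps to sort an array equals its inversion count, since every such swap removes exactly one inversion.
Count inversions — for each element, later elements that are smaller:
20: 13, 9, 7 → 3
13: 9, 7 → 2
9: 7 → 1
7: none → 0
21: none → 0
Total inversions: 3 + 2 + 1 + 0 + 0 = 6

6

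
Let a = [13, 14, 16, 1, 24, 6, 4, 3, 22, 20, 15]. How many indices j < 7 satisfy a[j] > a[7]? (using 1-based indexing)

5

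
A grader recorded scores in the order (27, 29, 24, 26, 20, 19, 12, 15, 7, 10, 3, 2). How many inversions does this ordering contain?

For each element, count later entries that are smaller:
27: 10
29: 10
24: 8
26: 8
20: 7
19: 6
12: 4
15: 4
7: 2
10: 2
3: 1
2: 0
Sum: 10 + 10 + 8 + 8 + 7 + 6 + 4 + 4 + 2 + 2 + 1 + 0 = 62

There are 62 inversions.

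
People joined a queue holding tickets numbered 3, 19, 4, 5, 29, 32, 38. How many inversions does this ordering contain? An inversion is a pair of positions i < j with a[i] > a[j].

2

Inversion pairs (indices are 1-based):
(2,3): 19 > 4
(2,4): 19 > 5
That's 2 pairs.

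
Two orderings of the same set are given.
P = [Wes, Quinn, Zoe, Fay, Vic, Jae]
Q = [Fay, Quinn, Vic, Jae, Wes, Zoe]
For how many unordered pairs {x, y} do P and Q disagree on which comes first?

There are 8 disagreeing pairs.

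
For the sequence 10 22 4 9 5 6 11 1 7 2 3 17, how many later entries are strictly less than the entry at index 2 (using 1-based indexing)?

10

The element at index 2 is 22.
Elements after it: 4, 9, 5, 6, 11, 1, 7, 2, 3, 17
Those smaller than 22: 4, 9, 5, 6, 11, 1, 7, 2, 3, 17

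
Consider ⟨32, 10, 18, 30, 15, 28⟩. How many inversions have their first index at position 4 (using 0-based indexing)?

The element at index 4 is 15.
Elements after it: 28
None of them are smaller than 15.

0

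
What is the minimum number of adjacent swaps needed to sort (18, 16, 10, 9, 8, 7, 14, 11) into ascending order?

The minimum number of adjacent swaps to sort an array equals its inversion count, since every such swap removes exactly one inversion.
Count inversions — for each element, later elements that are smaller:
18: 16, 10, 9, 8, 7, 14, 11 → 7
16: 10, 9, 8, 7, 14, 11 → 6
10: 9, 8, 7 → 3
9: 8, 7 → 2
8: 7 → 1
7: none → 0
14: 11 → 1
11: none → 0
Total inversions: 7 + 6 + 3 + 2 + 1 + 0 + 1 + 0 = 20

20 swaps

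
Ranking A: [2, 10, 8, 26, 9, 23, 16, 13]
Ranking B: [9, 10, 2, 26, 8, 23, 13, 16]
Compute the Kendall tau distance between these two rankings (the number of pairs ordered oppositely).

7

Assign each item its position (1..8) in the first ordering, then rewrite the second ordering as that position sequence:
positions: 2→1, 10→2, 8→3, 26→4, 9→5, 23→6, 16→7, 13→8
second ordering as positions: [5, 2, 1, 4, 3, 6, 8, 7]
Discordant pairs = inversions in this position sequence.
5: 2, 1, 4, 3 → 4
2: 1 → 1
1: 0
4: 3 → 1
3: 0
6: 0
8: 7 → 1
7: 0
Total: 4 + 1 + 0 + 1 + 0 + 0 + 1 + 0 = 7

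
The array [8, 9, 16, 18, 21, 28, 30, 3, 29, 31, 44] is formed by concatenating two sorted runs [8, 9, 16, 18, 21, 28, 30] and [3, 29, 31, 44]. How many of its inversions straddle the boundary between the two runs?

8

Take each right-half value and tally the left-half values above it:
r = 3: 8, 9, 16, 18, 21, 28, 30 → 7
r = 29: 30 → 1
r = 31: none → 0
r = 44: none → 0
Cross-inversions: 7 + 1 + 0 + 0 = 8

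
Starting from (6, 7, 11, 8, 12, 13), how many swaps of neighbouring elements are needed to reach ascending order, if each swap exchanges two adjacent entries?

1

Minimum adjacent swaps = number of inversions (each swap of adjacent out-of-order elements removes one inversion and no swap can remove more).
Count inversions — for each element, later elements that are smaller:
6: none → 0
7: none → 0
11: 8 → 1
8: none → 0
12: none → 0
13: none → 0
Total inversions: 0 + 0 + 1 + 0 + 0 + 0 = 1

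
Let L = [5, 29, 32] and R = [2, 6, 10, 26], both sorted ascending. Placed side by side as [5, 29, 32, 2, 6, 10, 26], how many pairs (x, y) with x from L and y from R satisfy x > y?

There are 9 split inversions.

Take each right-half value and tally the left-half values above it:
r = 2: 5, 29, 32 → 3
r = 6: 29, 32 → 2
r = 10: 29, 32 → 2
r = 26: 29, 32 → 2
Cross-inversions: 3 + 2 + 2 + 2 = 9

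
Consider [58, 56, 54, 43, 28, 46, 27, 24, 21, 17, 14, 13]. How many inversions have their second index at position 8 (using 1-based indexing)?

7

The element at index 8 is 24.
Elements before it: 58, 56, 54, 43, 28, 46, 27
Those larger than 24: 58, 56, 54, 43, 28, 46, 27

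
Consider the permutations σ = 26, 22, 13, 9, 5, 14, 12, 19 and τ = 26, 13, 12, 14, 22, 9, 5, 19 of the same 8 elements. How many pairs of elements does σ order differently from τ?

8

Assign each item its position (1..8) in the first ordering, then rewrite the second ordering as that position sequence:
positions: 26→1, 22→2, 13→3, 9→4, 5→5, 14→6, 12→7, 19→8
second ordering as positions: [1, 3, 7, 6, 2, 4, 5, 8]
Discordant pairs = inversions in this position sequence.
1: 0
3: 2 → 1
7: 6, 2, 4, 5 → 4
6: 2, 4, 5 → 3
2: 0
4: 0
5: 0
8: 0
Total: 0 + 1 + 4 + 3 + 0 + 0 + 0 + 0 = 8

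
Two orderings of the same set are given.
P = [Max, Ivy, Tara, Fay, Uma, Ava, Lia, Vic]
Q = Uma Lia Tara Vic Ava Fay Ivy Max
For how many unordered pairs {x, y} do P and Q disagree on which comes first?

Assign each item its position (1..8) in the first ordering, then rewrite the second ordering as that position sequence:
positions: Max→1, Ivy→2, Tara→3, Fay→4, Uma→5, Ava→6, Lia→7, Vic→8
second ordering as positions: [5, 7, 3, 8, 6, 4, 2, 1]
Discordant pairs = inversions in this position sequence.
5: 3, 4, 2, 1 → 4
7: 3, 6, 4, 2, 1 → 5
3: 2, 1 → 2
8: 6, 4, 2, 1 → 4
6: 4, 2, 1 → 3
4: 2, 1 → 2
2: 1 → 1
1: 0
Total: 4 + 5 + 2 + 4 + 3 + 2 + 1 + 0 = 21

21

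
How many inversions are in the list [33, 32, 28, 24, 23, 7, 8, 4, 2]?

Count, for each position, how many later elements it exceeds:
33: 8
32: 7
28: 6
24: 5
23: 4
7: 2
8: 2
4: 1
2: 0
Sum: 8 + 7 + 6 + 5 + 4 + 2 + 2 + 1 + 0 = 35

35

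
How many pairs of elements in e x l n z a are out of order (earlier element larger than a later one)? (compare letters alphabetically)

For each element, count later entries that are smaller:
e → a → 1
x → l, n, a → 3
l → a → 1
n → a → 1
z → a → 1
a → none → 0
Sum: 1 + 3 + 1 + 1 + 1 + 0 = 7

7 out-of-order pairs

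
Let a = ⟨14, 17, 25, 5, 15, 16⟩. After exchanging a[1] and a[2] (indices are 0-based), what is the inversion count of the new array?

Positions 1 and 2 hold 17 and 25; after swapping, the array is [14, 25, 17, 5, 15, 16].
Sweep left to right; for each value list the smaller values that follow it:
14: 1
25: 4
17: 3
5: 0
15: 0
16: 0
Sum: 1 + 4 + 3 + 0 + 0 + 0 = 8

8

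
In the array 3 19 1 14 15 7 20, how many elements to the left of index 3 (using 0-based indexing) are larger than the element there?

The element at index 3 is 14.
Elements before it: 3, 19, 1
Those larger than 14: 19

1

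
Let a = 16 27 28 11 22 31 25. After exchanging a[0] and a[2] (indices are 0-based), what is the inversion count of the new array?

11 inversions

Positions 0 and 2 hold 16 and 28; after swapping, the array is [28, 27, 16, 11, 22, 31, 25].
For each element, count later entries that are smaller:
28: 5
27: 4
16: 1
11: 0
22: 0
31: 1
25: 0
Sum: 5 + 4 + 1 + 0 + 0 + 1 + 0 = 11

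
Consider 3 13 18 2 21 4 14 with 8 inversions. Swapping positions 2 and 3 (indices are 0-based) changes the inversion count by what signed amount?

Positions 2 and 3 hold 18 and 2; after swapping, the array is [3, 13, 2, 18, 21, 4, 14].
Count, for each position, how many later elements it exceeds:
3 → 2 → 1
13 → 2, 4 → 2
2 → none → 0
18 → 4, 14 → 2
21 → 4, 14 → 2
4 → none → 0
14 → none → 0
Sum: 1 + 2 + 0 + 2 + 2 + 0 + 0 = 7
Change: 7 − 8 = -1

-1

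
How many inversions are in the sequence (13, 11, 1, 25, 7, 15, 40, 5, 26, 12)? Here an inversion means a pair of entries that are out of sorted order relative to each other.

19

Count, for each position, how many later elements it exceeds:
13: 5
11: 3
1: 0
25: 4
7: 1
15: 2
40: 3
5: 0
26: 1
12: 0
Sum: 5 + 3 + 0 + 4 + 1 + 2 + 3 + 0 + 1 + 0 = 19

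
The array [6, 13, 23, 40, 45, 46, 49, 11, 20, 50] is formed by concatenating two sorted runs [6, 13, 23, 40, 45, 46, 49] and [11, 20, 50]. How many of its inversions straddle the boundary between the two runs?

11

Count, for every r in R, how many entries of L exceed r:
r = 11: 13, 23, 40, 45, 46, 49 → 6
r = 20: 23, 40, 45, 46, 49 → 5
r = 50: none → 0
Cross-inversions: 6 + 5 + 0 = 11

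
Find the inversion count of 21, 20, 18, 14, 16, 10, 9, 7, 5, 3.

For each element, count later entries that are smaller:
21 → 20, 18, 14, 16, 10, 9, 7, 5, 3 → 9
20 → 18, 14, 16, 10, 9, 7, 5, 3 → 8
18 → 14, 16, 10, 9, 7, 5, 3 → 7
14 → 10, 9, 7, 5, 3 → 5
16 → 10, 9, 7, 5, 3 → 5
10 → 9, 7, 5, 3 → 4
9 → 7, 5, 3 → 3
7 → 5, 3 → 2
5 → 3 → 1
3 → none → 0
Sum: 9 + 8 + 7 + 5 + 5 + 4 + 3 + 2 + 1 + 0 = 44

44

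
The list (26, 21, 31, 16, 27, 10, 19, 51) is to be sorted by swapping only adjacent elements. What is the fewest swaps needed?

Each adjacent swap fixes exactly one inversion, so the minimum swap count equals the number of inversions.
Count inversions — for each element, later elements that are smaller:
26: 21, 16, 10, 19 → 4
21: 16, 10, 19 → 3
31: 16, 27, 10, 19 → 4
16: 10 → 1
27: 10, 19 → 2
10: none → 0
19: none → 0
51: none → 0
Total inversions: 4 + 3 + 4 + 1 + 2 + 0 + 0 + 0 = 14

There are 14 swaps.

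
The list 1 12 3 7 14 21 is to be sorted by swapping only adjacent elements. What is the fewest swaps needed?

2 adjacent swaps

The minimum number of adjacent swaps to sort an array equals its inversion count, since every such swap removes exactly one inversion.
Count inversions — for each element, later elements that are smaller:
1: none → 0
12: 3, 7 → 2
3: none → 0
7: none → 0
14: none → 0
21: none → 0
Total inversions: 0 + 2 + 0 + 0 + 0 + 0 = 2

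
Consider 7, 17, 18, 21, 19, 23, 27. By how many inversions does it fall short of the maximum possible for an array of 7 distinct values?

Maximum inversions for 7 distinct elements is C(7, 2) = 7·6/2 = 21.
Current inversions — for each element, count later smaller elements:
7: 0
17: 0
18: 0
21: 1
19: 0
23: 0
27: 0
Current total: 0 + 0 + 0 + 1 + 0 + 0 + 0 = 1
Shortfall: 21 − 1 = 20

20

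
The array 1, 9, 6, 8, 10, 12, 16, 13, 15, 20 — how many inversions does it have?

Element-by-element contributions:
1: 0
9: 2
6: 0
8: 0
10: 0
12: 0
16: 2
13: 0
15: 0
20: 0
Sum: 0 + 2 + 0 + 0 + 0 + 0 + 2 + 0 + 0 + 0 = 4

4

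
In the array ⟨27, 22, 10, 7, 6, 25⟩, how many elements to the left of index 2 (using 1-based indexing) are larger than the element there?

The element at index 2 is 22.
Elements before it: 27
Those larger than 22: 27

1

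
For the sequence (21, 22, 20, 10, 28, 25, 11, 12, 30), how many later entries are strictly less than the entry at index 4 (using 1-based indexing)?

0

The element at index 4 is 10.
Elements after it: 28, 25, 11, 12, 30
None of them are smaller than 10.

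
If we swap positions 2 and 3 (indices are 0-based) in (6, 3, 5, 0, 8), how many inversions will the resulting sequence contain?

4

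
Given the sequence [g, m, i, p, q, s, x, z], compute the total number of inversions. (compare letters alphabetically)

Count, for each position, how many later elements it exceeds:
g → none → 0
m → i → 1
i → none → 0
p → none → 0
q → none → 0
s → none → 0
x → none → 0
z → none → 0
Sum: 0 + 1 + 0 + 0 + 0 + 0 + 0 + 0 = 1

1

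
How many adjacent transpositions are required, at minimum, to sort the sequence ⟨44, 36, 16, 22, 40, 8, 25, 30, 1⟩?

The minimum number of adjacent swaps to sort an array equals its inversion count, since every such swap removes exactly one inversion.
Count inversions — for each element, later elements that are smaller:
44: 36, 16, 22, 40, 8, 25, 30, 1 → 8
36: 16, 22, 8, 25, 30, 1 → 6
16: 8, 1 → 2
22: 8, 1 → 2
40: 8, 25, 30, 1 → 4
8: 1 → 1
25: 1 → 1
30: 1 → 1
1: none → 0
Total inversions: 8 + 6 + 2 + 2 + 4 + 1 + 1 + 1 + 0 = 25

25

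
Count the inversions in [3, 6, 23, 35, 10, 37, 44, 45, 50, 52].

2

Sweep left to right; for each value list the smaller values that follow it:
3: 0
6: 0
23: 1
35: 1
10: 0
37: 0
44: 0
45: 0
50: 0
52: 0
Sum: 0 + 0 + 1 + 1 + 0 + 0 + 0 + 0 + 0 + 0 = 2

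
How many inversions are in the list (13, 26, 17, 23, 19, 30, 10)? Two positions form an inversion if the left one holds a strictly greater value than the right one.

10

Inversion pairs (indices are 1-based):
(1,7): 13 > 10
(2,3): 26 > 17
(2,4): 26 > 23
(2,5): 26 > 19
(2,7): 26 > 10
(3,7): 17 > 10
(4,5): 23 > 19
(4,7): 23 > 10
(5,7): 19 > 10
(6,7): 30 > 10
That's 10 pairs.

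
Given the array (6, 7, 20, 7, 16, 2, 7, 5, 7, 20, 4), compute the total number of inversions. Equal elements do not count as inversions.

There are 26 out-of-order pairs.

Sweep left to right; for each value list the smaller values that follow it:
6: 3
7: 3
20: 7
7: 3
16: 5
2: 0
7: 2
5: 1
7: 1
20: 1
4: 0
Sum: 3 + 3 + 7 + 3 + 5 + 0 + 2 + 1 + 1 + 1 + 0 = 26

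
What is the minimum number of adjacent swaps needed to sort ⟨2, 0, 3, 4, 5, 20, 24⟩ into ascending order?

1 swap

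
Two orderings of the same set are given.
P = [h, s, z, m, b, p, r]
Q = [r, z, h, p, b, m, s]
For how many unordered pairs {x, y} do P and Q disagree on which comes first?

14

Assign each item its position (1..7) in the first ordering, then rewrite the second ordering as that position sequence:
positions: h→1, s→2, z→3, m→4, b→5, p→6, r→7
second ordering as positions: [7, 3, 1, 6, 5, 4, 2]
Discordant pairs = inversions in this position sequence.
7: 3, 1, 6, 5, 4, 2 → 6
3: 1, 2 → 2
1: 0
6: 5, 4, 2 → 3
5: 4, 2 → 2
4: 2 → 1
2: 0
Total: 6 + 2 + 0 + 3 + 2 + 1 + 0 = 14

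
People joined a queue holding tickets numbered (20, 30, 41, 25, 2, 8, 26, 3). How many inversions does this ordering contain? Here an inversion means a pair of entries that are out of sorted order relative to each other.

18

Element-by-element contributions:
20 → 2, 8, 3 → 3
30 → 25, 2, 8, 26, 3 → 5
41 → 25, 2, 8, 26, 3 → 5
25 → 2, 8, 3 → 3
2 → none → 0
8 → 3 → 1
26 → 3 → 1
3 → none → 0
Sum: 3 + 5 + 5 + 3 + 0 + 1 + 1 + 0 = 18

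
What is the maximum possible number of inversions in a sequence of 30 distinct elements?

435

The maximum occurs when the array is in strictly decreasing order: every one of the C(30, 2) pairs is inverted.
C(30, 2) = 30·29/2 = 435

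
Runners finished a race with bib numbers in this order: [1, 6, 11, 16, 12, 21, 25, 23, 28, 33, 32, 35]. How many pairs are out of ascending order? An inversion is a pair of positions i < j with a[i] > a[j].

Sweep left to right; for each value list the smaller values that follow it:
1: 0
6: 0
11: 0
16: 1
12: 0
21: 0
25: 1
23: 0
28: 0
33: 1
32: 0
35: 0
Sum: 0 + 0 + 0 + 1 + 0 + 0 + 1 + 0 + 0 + 1 + 0 + 0 = 3

3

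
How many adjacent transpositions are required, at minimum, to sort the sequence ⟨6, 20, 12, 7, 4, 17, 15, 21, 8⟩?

The minimum number of adjacent swaps to sort an array equals its inversion count, since every such swap removes exactly one inversion.
Count inversions — for each element, later elements that are smaller:
6: 4 → 1
20: 12, 7, 4, 17, 15, 8 → 6
12: 7, 4, 8 → 3
7: 4 → 1
4: none → 0
17: 15, 8 → 2
15: 8 → 1
21: 8 → 1
8: none → 0
Total inversions: 1 + 6 + 3 + 1 + 0 + 2 + 1 + 1 + 0 = 15

15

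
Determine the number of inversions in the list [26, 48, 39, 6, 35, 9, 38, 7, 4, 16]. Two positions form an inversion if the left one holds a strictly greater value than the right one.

For each element, count later entries that are smaller:
26 → 6, 9, 7, 4, 16 → 5
48 → 39, 6, 35, 9, 38, 7, 4, 16 → 8
39 → 6, 35, 9, 38, 7, 4, 16 → 7
6 → 4 → 1
35 → 9, 7, 4, 16 → 4
9 → 7, 4 → 2
38 → 7, 4, 16 → 3
7 → 4 → 1
4 → none → 0
16 → none → 0
Sum: 5 + 8 + 7 + 1 + 4 + 2 + 3 + 1 + 0 + 0 = 31

31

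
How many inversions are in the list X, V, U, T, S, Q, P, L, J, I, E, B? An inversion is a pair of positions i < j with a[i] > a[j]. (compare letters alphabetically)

Inversions: 66

Count, for each position, how many later elements it exceeds:
X: 11
V: 10
U: 9
T: 8
S: 7
Q: 6
P: 5
L: 4
J: 3
I: 2
E: 1
B: 0
Sum: 11 + 10 + 9 + 8 + 7 + 6 + 5 + 4 + 3 + 2 + 1 + 0 = 66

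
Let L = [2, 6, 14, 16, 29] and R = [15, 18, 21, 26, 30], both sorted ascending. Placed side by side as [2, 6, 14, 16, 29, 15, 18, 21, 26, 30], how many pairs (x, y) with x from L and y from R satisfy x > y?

5 cross-inversions

Take each right-half value and tally the left-half values above it:
r = 15: 16, 29 → 2
r = 18: 29 → 1
r = 21: 29 → 1
r = 26: 29 → 1
r = 30: none → 0
Cross-inversions: 2 + 1 + 1 + 1 + 0 = 5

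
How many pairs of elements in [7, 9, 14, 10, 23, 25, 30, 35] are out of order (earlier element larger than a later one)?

Sweep left to right; for each value list the smaller values that follow it:
7 → none → 0
9 → none → 0
14 → 10 → 1
10 → none → 0
23 → none → 0
25 → none → 0
30 → none → 0
35 → none → 0
Sum: 0 + 0 + 1 + 0 + 0 + 0 + 0 + 0 = 1

There is 1 out-of-order pair.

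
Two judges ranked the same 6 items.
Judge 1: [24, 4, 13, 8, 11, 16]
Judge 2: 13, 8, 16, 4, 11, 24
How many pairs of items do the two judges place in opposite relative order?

9

Assign each item its position (1..6) in the first ordering, then rewrite the second ordering as that position sequence:
positions: 24→1, 4→2, 13→3, 8→4, 11→5, 16→6
second ordering as positions: [3, 4, 6, 2, 5, 1]
Discordant pairs = inversions in this position sequence.
3: 2, 1 → 2
4: 2, 1 → 2
6: 2, 5, 1 → 3
2: 1 → 1
5: 1 → 1
1: 0
Total: 2 + 2 + 3 + 1 + 1 + 0 = 9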